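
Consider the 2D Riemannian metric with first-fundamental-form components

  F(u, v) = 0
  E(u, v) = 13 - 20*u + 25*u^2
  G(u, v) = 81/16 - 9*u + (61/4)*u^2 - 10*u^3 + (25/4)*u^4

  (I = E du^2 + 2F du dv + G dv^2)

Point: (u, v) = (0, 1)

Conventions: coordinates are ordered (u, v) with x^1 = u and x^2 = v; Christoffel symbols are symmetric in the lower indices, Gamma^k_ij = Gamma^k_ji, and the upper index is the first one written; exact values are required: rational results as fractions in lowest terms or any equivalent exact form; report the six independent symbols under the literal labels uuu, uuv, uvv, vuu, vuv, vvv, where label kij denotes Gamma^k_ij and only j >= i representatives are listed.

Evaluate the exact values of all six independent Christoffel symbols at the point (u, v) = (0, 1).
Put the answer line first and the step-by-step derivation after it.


Answer: Gamma_uuu = -10/13, Gamma_uuv = 0, Gamma_uvv = 9/26, Gamma_vuu = 0, Gamma_vuv = -8/9, Gamma_vvv = 0

E = 13, F = 0, G = 81/16 at the point
E_u = -20, E_v = 0, F_u = 0, F_v = 0, G_u = -9, G_v = 0
EG - F^2 = 1053/16;  g^inv = (16/1053) * [[81/16, 0], [0, 13]]
first-kind symbols [ij,l] = (1/2)(d_i g_jl + d_j g_il - d_l g_ij): [uu,u] = E_u/2 = -10, [uu,v] = F_u - E_v/2 = 0, [uv,u] = E_v/2 = 0, [uv,v] = G_u/2 = -9/2, [vv,u] = F_v - G_u/2 = 9/2, [vv,v] = G_v/2 = 0
Gamma^u_ij = (G*[ij,u] - F*[ij,v])/(EG - F^2), Gamma^v_ij = (E*[ij,v] - F*[ij,u])/(EG - F^2)


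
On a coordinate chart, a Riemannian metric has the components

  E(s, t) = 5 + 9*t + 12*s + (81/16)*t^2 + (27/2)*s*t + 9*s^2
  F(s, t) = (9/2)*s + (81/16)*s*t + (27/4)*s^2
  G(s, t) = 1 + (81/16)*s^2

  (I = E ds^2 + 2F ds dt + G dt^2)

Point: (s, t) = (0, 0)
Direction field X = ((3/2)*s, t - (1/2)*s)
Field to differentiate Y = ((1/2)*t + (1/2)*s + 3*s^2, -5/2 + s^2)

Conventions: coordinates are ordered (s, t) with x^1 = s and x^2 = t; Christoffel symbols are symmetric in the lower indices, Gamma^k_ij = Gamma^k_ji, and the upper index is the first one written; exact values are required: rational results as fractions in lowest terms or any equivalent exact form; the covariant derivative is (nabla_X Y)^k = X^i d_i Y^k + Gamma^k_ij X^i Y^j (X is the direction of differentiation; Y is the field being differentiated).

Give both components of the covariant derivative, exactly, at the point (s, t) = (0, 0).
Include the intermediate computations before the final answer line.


E = 5, F = 0, G = 1 at the point
E_s = 12, E_t = 9, F_s = 9/2, F_t = 0, G_s = 0, G_t = 0
EG - F^2 = 5;  g^inv = (1/5) * [[1, 0], [0, 5]]
first-kind symbols [ij,l] = (1/2)(d_i g_jl + d_j g_il - d_l g_ij): [ss,s] = E_s/2 = 6, [ss,t] = F_s - E_t/2 = 0, [st,s] = E_t/2 = 9/2, [st,t] = G_s/2 = 0, [tt,s] = F_t - G_s/2 = 0, [tt,t] = G_t/2 = 0
Gamma^s_ij = (G*[ij,s] - F*[ij,t])/(EG - F^2), Gamma^t_ij = (E*[ij,t] - F*[ij,s])/(EG - F^2)
Gamma_sss = 6/5, Gamma_sst = 9/10, Gamma_stt = 0, Gamma_tss = 0, Gamma_tst = 0, Gamma_ttt = 0
X = (0, 0), Y = (0, -5/2) at the point

Answer: (nabla_X Y)^s = 0, (nabla_X Y)^t = 0


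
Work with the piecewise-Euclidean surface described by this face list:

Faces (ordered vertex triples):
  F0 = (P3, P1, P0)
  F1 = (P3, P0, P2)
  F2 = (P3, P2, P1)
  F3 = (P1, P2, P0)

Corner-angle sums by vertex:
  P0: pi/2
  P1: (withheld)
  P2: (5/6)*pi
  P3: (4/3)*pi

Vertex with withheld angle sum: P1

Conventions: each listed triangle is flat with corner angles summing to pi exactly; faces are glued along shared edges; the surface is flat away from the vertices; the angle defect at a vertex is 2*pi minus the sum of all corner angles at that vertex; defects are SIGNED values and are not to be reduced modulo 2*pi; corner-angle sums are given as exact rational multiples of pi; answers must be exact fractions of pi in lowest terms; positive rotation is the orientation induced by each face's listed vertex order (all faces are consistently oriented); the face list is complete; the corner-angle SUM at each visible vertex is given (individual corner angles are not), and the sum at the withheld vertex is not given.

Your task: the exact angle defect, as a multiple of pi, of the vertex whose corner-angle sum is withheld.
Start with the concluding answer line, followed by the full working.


Answer: defect(P1) = (2/3)*pi

V = 4, E = 6, F = 4; chi = V - E + F = 2
Gauss-Bonnet: total defect = 2*pi*chi = 4*pi; visible defects sum to (10/3)*pi


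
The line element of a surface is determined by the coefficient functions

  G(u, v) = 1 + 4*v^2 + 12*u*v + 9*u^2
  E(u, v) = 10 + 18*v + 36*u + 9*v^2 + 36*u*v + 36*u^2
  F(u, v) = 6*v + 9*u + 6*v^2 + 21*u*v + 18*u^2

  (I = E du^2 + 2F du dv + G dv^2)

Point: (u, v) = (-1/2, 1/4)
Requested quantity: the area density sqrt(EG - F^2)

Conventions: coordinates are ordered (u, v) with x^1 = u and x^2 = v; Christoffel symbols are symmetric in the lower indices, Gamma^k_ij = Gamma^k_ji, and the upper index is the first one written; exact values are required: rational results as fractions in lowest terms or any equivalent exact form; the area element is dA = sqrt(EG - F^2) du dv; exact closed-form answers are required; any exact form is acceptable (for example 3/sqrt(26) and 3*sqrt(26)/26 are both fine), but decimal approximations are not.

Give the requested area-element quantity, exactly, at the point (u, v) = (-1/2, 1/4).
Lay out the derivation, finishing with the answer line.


E = 25/16, F = -3/4, G = 2; EG - F^2 = 41/16

Answer: sqrt(EG - F^2) = sqrt(41)/4


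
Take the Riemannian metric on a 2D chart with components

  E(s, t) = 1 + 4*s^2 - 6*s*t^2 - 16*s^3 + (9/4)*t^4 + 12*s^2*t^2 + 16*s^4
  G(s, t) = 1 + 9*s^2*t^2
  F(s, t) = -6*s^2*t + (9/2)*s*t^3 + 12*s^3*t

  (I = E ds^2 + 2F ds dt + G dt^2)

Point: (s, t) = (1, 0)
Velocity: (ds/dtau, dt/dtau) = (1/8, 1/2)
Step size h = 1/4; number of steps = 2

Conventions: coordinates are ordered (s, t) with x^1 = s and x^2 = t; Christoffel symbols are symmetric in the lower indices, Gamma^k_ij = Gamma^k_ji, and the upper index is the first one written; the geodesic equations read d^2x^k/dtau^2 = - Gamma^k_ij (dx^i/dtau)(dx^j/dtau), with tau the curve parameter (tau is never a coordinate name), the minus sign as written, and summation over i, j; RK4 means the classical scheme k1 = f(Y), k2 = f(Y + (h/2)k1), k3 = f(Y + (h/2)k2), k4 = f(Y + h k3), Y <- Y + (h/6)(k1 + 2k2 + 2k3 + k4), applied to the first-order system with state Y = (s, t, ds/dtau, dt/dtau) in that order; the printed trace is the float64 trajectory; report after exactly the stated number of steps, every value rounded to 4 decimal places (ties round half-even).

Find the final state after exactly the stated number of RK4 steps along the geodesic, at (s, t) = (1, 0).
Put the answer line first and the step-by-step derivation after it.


Answer: s = 1.0243, t = 0.2457, ds/dtau = -0.0189, dt/dtau = 0.4764

f(Y) = (ds/dtau, dt/dtau, -Gamma^s_ij Y'^i Y'^j, -Gamma^t_ij Y'^i Y'^j) with the Gammas evaluated at the stage position; h = 0.250000; intermediate values shown to 6 dp
step 0: s = 1.0000, t = 0.0000, ds/dtau = 0.1250, dt/dtau = 0.5000
step 1:
  k1: at (s, t) = (1.000000, 0.000000), (ds/dtau, dt/dtau) = (0.125000, 0.500000); Gamma_sss = 2.400000, Gamma_sst = 0.000000, Gamma_stt = 1.200000, Gamma_tss = 0.000000, Gamma_tst = 0.000000, Gamma_ttt = 0.000000; k1 = (0.125000, 0.500000, -0.337500, 0.000000)
  k2: at (s, t) = (1.015625, 0.062500), (ds/dtau, dt/dtau) = (0.082812, 0.500000); Gamma_sss = 2.361303, Gamma_sst = 0.072285, Gamma_stt = 1.174628, Gamma_tss = 0.214065, Gamma_tst = 0.006553, Gamma_ttt = 0.106486; k2 = (0.082812, 0.500000, -0.315837, -0.028632)
  k3: at (s, t) = (1.010352, 0.062500), (ds/dtau, dt/dtau) = (0.085520, 0.496421); Gamma_sss = 2.367577, Gamma_sst = 0.072980, Gamma_stt = 1.179760, Gamma_tss = 0.216842, Gamma_tst = 0.006684, Gamma_ttt = 0.108052; k3 = (0.085520, 0.496421, -0.314245, -0.028781)
  k4: at (s, t) = (1.021380, 0.124105), (ds/dtau, dt/dtau) = (0.046439, 0.492805); Gamma_sss = 2.298515, Gamma_sst = 0.138676, Gamma_stt = 1.141294, Gamma_tss = 0.405938, Gamma_tst = 0.024491, Gamma_ttt = 0.201562; k4 = (0.046439, 0.492805, -0.288475, -0.050947)
  Y <- Y + (h/6)(k1 + 2k2 + 2k3 + k4): s = 1.0212, t = 0.1244, ds/dtau = 0.0464, dt/dtau = 0.4931
step 2:
  k1: at (s, t) = (1.021171, 0.124402), (ds/dtau, dt/dtau) = (0.046411, 0.493093); Gamma_sss = 2.298401, Gamma_sst = 0.139038, Gamma_stt = 1.141313, Gamma_tss = 0.407027, Gamma_tst = 0.024622, Gamma_ttt = 0.202117; k1 = (0.046411, 0.493093, -0.288814, -0.051147)
  k2: at (s, t) = (1.026972, 0.186039), (ds/dtau, dt/dtau) = (0.010309, 0.486699); Gamma_sss = 2.207312, Gamma_sst = 0.198195, Gamma_stt = 1.094077, Gamma_tss = 0.570752, Gamma_tst = 0.051248, Gamma_ttt = 0.282899; k2 = (0.010309, 0.486699, -0.261385, -0.067587)
  k3: at (s, t) = (1.022460, 0.185239), (ds/dtau, dt/dtau) = (0.013738, 0.484644); Gamma_sss = 2.212740, Gamma_sst = 0.198984, Gamma_stt = 1.098328, Gamma_tss = 0.574559, Gamma_tst = 0.051668, Gamma_ttt = 0.285191; k3 = (0.013738, 0.484644, -0.261043, -0.067782)
  k4: at (s, t) = (1.024605, 0.245563), (ds/dtau, dt/dtau) = (-0.018850, 0.476147); Gamma_sss = 2.106962, Gamma_sst = 0.250478, Gamma_stt = 1.045115, Gamma_tss = 0.709825, Gamma_tst = 0.084385, Gamma_ttt = 0.352094; k4 = (-0.018850, 0.476147, -0.233197, -0.078563)
  Y <- Y + (h/6)(k1 + 2k2 + 2k3 + k4): s = 1.0243, t = 0.2457, ds/dtau = -0.0189, dt/dtau = 0.4764


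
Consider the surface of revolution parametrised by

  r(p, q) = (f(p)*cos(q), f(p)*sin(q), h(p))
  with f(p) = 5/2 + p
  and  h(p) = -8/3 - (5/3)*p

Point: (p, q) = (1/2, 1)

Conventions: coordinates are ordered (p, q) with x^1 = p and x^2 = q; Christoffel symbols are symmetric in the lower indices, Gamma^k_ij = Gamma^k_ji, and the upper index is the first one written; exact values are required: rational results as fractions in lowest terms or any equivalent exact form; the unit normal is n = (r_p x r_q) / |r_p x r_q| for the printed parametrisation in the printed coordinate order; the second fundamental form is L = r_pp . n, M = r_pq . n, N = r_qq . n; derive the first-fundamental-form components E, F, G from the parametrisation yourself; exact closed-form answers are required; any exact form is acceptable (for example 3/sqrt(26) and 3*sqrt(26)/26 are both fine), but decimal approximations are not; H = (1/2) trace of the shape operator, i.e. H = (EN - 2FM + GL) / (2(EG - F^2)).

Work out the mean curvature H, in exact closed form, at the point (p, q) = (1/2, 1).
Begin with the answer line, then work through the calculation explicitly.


Answer: H = -5*sqrt(34)/204

f = 3, f' = 1, f'' = 0, h' = -5/3, h'' = 0
E = 34/9, F = 0, G = 9; answer radicand W^2 = 34/9
unnormalised second-form numerators: l = 0, m = 0, n = -5; L = l/sqrt(34/9), and similarly M = m/sqrt(W^2), N = n/sqrt(W^2)
H = (E*n - 2*F*m + G*l) / (2*(EG - F^2)*sqrt(W^2)); E*n - 2*F*m + G*l = -170/9, EG - F^2 = 34, so H = (-5/18)/sqrt(34/9)


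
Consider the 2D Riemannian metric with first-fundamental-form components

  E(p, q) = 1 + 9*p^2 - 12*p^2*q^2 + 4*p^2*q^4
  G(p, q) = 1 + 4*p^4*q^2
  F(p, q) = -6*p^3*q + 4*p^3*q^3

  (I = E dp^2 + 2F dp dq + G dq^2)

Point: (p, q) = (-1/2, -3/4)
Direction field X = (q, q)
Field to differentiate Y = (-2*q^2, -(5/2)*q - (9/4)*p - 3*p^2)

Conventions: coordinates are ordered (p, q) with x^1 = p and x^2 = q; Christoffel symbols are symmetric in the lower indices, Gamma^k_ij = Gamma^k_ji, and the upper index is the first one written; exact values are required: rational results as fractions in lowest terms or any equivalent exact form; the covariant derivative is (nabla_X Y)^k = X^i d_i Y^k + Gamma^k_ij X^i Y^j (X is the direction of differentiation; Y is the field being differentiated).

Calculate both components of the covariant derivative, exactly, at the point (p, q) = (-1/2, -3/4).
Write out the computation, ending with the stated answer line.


E = 481/256, F = -45/128, G = 73/64 at the point
E_p = -225/64, E_q = 45/16, F_p = 135/64, F_q = -3/32, G_p = -9/8, G_q = -3/8
EG - F^2 = 517/256;  g^inv = (256/517) * [[73/64, 45/128], [45/128, 481/256]]
first-kind symbols [ij,l] = (1/2)(d_i g_jl + d_j g_il - d_l g_ij): [pp,p] = E_p/2 = -225/128, [pp,q] = F_p - E_q/2 = 45/64, [pq,p] = E_q/2 = 45/32, [pq,q] = G_p/2 = -9/16, [qq,p] = F_q - G_p/2 = 15/32, [qq,q] = G_q/2 = -3/16
Gamma^p_ij = (G*[ij,p] - F*[ij,q])/(EG - F^2), Gamma^q_ij = (E*[ij,q] - F*[ij,p])/(EG - F^2)
Gamma_ppp = -450/517, Gamma_ppq = 360/517, Gamma_pqq = 120/517, Gamma_qpp = 180/517, Gamma_qpq = -144/517, Gamma_qqq = -48/517
X = (-3/4, -3/4), Y = (-9/8, 9/4) at the point

Answer: (nabla_X Y)^p = -32787/8272, (nabla_X Y)^q = 16527/8272


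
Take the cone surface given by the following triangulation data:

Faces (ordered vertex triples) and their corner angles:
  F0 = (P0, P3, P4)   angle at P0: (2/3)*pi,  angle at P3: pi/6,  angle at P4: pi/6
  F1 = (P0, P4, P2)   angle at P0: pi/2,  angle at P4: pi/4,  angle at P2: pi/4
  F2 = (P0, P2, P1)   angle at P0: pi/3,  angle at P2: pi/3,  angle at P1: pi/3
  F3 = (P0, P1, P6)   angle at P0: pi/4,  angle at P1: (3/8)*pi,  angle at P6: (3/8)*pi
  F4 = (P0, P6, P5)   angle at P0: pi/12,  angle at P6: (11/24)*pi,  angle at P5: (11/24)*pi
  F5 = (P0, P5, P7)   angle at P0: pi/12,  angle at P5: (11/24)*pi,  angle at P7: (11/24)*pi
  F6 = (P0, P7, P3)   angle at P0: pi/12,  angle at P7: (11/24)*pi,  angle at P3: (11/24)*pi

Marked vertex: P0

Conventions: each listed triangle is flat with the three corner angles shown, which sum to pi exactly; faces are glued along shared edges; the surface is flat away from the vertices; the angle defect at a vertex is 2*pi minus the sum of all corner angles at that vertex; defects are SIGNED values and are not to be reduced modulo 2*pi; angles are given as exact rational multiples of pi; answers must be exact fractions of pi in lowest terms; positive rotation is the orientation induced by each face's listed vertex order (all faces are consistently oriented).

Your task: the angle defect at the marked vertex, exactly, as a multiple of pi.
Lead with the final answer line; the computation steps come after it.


Answer: defect(P0) = 0

Sum of corner angles at P0: 2*pi
defect = 2*pi - 2*pi


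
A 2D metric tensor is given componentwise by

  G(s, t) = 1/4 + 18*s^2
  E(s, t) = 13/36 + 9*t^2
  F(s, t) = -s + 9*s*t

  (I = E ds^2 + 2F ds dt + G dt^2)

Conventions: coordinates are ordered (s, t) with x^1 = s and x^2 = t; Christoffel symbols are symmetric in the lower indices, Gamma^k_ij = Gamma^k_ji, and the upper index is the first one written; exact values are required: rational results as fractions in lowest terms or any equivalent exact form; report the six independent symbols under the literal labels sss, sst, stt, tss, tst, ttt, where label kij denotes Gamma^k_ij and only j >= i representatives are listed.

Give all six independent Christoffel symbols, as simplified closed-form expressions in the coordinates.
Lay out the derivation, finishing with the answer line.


E = 13/36 + 9*t^2; F = -s + 9*s*t; G = 1/4 + 18*s^2
Gamma^k_ij = (1/2) g^{kl} (d_i g_jl + d_j g_il - d_l g_ij), with g^inv = (1/(EG-F^2)) [[G, -F], [-F, E]]
first partials: E_s = 0, E_t = 18*t, F_s = -1 + 9*t, F_t = 9*s, G_s = 36*s, G_t = 0
D = EG - F^2 = 13/144 + (9/4)*t^2 + (11/2)*s^2 + 18*s^2*t + 81*s^2*t^2
expanded: Gamma^s_ss = (G E_s - 2F F_s + F E_t)/(2D), Gamma^s_st = (G E_t - F G_s)/(2D), Gamma^s_tt = (2G F_t - G G_s - F G_t)/(2D), Gamma^t_ss = (2E F_s - E E_t - F E_s)/(2D), Gamma^t_st = (E G_s - F E_t)/(2D), Gamma^t_tt = (E G_t - 2F F_t + F G_s)/(2D); substitute and cancel common factors

Answer: Gamma_sss = (1296*s*t - 144*s)/(11664*s^2*t^2 + 2592*s^2*t + 792*s^2 + 324*t^2 + 13), Gamma_sst = (2592*s^2 + 324*t)/(11664*s^2*t^2 + 2592*s^2*t + 792*s^2 + 324*t^2 + 13), Gamma_stt = (-23328*s^3 - 324*s)/(11664*s^2*t^2 + 2592*s^2*t + 792*s^2 + 324*t^2 + 13), Gamma_tss = (-1296*t^2 - 52)/(11664*s^2*t^2 + 2592*s^2*t + 792*s^2 + 324*t^2 + 13), Gamma_tst = (11664*s*t^2 + 1296*s*t + 936*s)/(11664*s^2*t^2 + 2592*s^2*t + 792*s^2 + 324*t^2 + 13), Gamma_ttt = (11664*s^2*t - 1296*s^2)/(11664*s^2*t^2 + 2592*s^2*t + 792*s^2 + 324*t^2 + 13)


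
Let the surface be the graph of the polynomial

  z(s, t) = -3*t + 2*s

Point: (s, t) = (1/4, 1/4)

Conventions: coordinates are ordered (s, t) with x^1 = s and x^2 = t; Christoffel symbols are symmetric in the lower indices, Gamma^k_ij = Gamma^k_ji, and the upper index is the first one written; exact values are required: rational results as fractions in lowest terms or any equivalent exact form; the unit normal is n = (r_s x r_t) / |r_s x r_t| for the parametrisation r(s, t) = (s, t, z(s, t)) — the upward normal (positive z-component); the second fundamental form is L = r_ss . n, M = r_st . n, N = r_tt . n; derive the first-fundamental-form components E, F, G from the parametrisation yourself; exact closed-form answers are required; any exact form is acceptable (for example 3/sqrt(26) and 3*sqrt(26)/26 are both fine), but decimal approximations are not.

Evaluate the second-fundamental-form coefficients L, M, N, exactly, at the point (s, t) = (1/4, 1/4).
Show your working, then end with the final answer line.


z_s = 2, z_t = -3, z_ss = 0, z_st = 0, z_tt = 0
E = 5, F = -6, G = 10; answer radicand W^2 = 14
unnormalised second-form numerators: l = 0, m = 0, n = 0; L = l/sqrt(14), and similarly M = m/sqrt(W^2), N = n/sqrt(W^2)

Answer: L = 0, M = 0, N = 0


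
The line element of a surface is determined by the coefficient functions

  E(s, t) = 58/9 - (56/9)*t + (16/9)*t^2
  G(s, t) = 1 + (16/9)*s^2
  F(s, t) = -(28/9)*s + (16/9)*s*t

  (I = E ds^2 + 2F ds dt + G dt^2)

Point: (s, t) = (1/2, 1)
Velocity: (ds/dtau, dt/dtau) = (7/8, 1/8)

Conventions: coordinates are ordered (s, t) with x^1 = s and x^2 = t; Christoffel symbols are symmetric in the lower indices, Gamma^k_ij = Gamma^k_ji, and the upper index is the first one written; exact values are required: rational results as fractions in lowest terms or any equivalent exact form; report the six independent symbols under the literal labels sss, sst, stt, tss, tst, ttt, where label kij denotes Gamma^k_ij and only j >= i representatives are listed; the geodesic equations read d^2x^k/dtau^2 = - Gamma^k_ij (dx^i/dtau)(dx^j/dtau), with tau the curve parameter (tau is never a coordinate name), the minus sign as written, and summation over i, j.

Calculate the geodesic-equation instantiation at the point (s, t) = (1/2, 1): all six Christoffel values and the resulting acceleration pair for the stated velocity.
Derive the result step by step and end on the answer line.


E = 2, F = -2/3, G = 13/9 at the point
E_s = 0, E_t = -8/3, F_s = -4/3, F_t = 8/9, G_s = 16/9, G_t = 0
EG - F^2 = 22/9;  g^inv = (9/22) * [[13/9, 2/3], [2/3, 2]]
first-kind symbols [ij,l] = (1/2)(d_i g_jl + d_j g_il - d_l g_ij): [ss,s] = E_s/2 = 0, [ss,t] = F_s - E_t/2 = 0, [st,s] = E_t/2 = -4/3, [st,t] = G_s/2 = 8/9, [tt,s] = F_t - G_s/2 = 0, [tt,t] = G_t/2 = 0
Gamma^s_ij = (G*[ij,s] - F*[ij,t])/(EG - F^2), Gamma^t_ij = (E*[ij,t] - F*[ij,s])/(EG - F^2)
Gamma_sss = 0, Gamma_sst = -6/11, Gamma_stt = 0, Gamma_tss = 0, Gamma_tst = 4/11, Gamma_ttt = 0
d^2s/dtau^2 = -(Gamma_sss*(7/8)^2 + 2*Gamma_sst*(7/8)*(1/8) + Gamma_stt*(1/8)^2) = 21/176
d^2t/dtau^2 = -(Gamma_tss*(7/8)^2 + 2*Gamma_tst*(7/8)*(1/8) + Gamma_ttt*(1/8)^2) = -7/88

Answer: Gamma_sss = 0, Gamma_sst = -6/11, Gamma_stt = 0, Gamma_tss = 0, Gamma_tst = 4/11, Gamma_ttt = 0; accelerations (d^2s/dtau^2, d^2t/dtau^2) = (21/176, -7/88)


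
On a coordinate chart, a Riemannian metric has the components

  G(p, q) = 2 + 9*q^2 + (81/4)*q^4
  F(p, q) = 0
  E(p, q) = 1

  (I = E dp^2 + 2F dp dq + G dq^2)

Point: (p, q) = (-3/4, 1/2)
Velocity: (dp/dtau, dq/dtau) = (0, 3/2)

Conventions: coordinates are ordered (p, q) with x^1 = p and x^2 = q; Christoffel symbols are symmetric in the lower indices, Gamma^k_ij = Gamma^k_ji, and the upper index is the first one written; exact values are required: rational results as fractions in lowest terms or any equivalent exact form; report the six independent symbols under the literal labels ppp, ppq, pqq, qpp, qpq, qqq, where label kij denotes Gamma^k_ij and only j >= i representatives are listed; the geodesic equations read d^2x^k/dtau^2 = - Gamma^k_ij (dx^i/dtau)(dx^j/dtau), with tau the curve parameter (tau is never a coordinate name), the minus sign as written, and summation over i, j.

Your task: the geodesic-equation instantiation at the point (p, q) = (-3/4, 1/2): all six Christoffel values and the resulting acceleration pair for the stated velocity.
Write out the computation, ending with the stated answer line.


E = 1, F = 0, G = 353/64 at the point
E_p = 0, E_q = 0, F_p = 0, F_q = 0, G_p = 0, G_q = 153/8
EG - F^2 = 353/64;  g^inv = (64/353) * [[353/64, 0], [0, 1]]
first-kind symbols [ij,l] = (1/2)(d_i g_jl + d_j g_il - d_l g_ij): [pp,p] = E_p/2 = 0, [pp,q] = F_p - E_q/2 = 0, [pq,p] = E_q/2 = 0, [pq,q] = G_p/2 = 0, [qq,p] = F_q - G_p/2 = 0, [qq,q] = G_q/2 = 153/16
Gamma^p_ij = (G*[ij,p] - F*[ij,q])/(EG - F^2), Gamma^q_ij = (E*[ij,q] - F*[ij,p])/(EG - F^2)
Gamma_ppp = 0, Gamma_ppq = 0, Gamma_pqq = 0, Gamma_qpp = 0, Gamma_qpq = 0, Gamma_qqq = 612/353
d^2p/dtau^2 = -(Gamma_ppp*(0)^2 + 2*Gamma_ppq*(0)*(3/2) + Gamma_pqq*(3/2)^2) = 0
d^2q/dtau^2 = -(Gamma_qpp*(0)^2 + 2*Gamma_qpq*(0)*(3/2) + Gamma_qqq*(3/2)^2) = -1377/353

Answer: Gamma_ppp = 0, Gamma_ppq = 0, Gamma_pqq = 0, Gamma_qpp = 0, Gamma_qpq = 0, Gamma_qqq = 612/353; accelerations (d^2p/dtau^2, d^2q/dtau^2) = (0, -1377/353)


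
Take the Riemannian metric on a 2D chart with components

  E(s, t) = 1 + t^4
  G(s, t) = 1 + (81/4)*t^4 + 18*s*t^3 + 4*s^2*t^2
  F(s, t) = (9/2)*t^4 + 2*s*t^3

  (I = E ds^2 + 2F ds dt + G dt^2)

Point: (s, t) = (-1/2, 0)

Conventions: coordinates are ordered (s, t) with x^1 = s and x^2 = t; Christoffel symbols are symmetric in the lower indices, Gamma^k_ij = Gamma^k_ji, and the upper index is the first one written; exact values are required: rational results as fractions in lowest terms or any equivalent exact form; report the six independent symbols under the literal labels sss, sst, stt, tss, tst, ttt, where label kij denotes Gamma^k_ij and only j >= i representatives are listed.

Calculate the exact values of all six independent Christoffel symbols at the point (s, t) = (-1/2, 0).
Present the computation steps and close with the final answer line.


E = 1, F = 0, G = 1 at the point
E_s = 0, E_t = 0, F_s = 0, F_t = 0, G_s = 0, G_t = 0
EG - F^2 = 1;  g^inv = (1) * [[1, 0], [0, 1]]
first-kind symbols [ij,l] = (1/2)(d_i g_jl + d_j g_il - d_l g_ij): [ss,s] = E_s/2 = 0, [ss,t] = F_s - E_t/2 = 0, [st,s] = E_t/2 = 0, [st,t] = G_s/2 = 0, [tt,s] = F_t - G_s/2 = 0, [tt,t] = G_t/2 = 0
Gamma^s_ij = (G*[ij,s] - F*[ij,t])/(EG - F^2), Gamma^t_ij = (E*[ij,t] - F*[ij,s])/(EG - F^2)

Answer: Gamma_sss = 0, Gamma_sst = 0, Gamma_stt = 0, Gamma_tss = 0, Gamma_tst = 0, Gamma_ttt = 0


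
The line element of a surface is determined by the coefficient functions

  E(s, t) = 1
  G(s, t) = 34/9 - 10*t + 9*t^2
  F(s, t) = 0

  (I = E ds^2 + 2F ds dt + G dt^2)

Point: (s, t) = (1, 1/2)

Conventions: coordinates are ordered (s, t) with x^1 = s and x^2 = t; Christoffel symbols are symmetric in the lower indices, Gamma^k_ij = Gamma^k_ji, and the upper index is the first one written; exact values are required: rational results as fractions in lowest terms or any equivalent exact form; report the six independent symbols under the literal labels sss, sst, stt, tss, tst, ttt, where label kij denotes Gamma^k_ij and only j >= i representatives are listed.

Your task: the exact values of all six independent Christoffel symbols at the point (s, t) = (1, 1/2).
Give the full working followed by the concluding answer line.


E = 1, F = 0, G = 37/36 at the point
E_s = 0, E_t = 0, F_s = 0, F_t = 0, G_s = 0, G_t = -1
EG - F^2 = 37/36;  g^inv = (36/37) * [[37/36, 0], [0, 1]]
first-kind symbols [ij,l] = (1/2)(d_i g_jl + d_j g_il - d_l g_ij): [ss,s] = E_s/2 = 0, [ss,t] = F_s - E_t/2 = 0, [st,s] = E_t/2 = 0, [st,t] = G_s/2 = 0, [tt,s] = F_t - G_s/2 = 0, [tt,t] = G_t/2 = -1/2
Gamma^s_ij = (G*[ij,s] - F*[ij,t])/(EG - F^2), Gamma^t_ij = (E*[ij,t] - F*[ij,s])/(EG - F^2)

Answer: Gamma_sss = 0, Gamma_sst = 0, Gamma_stt = 0, Gamma_tss = 0, Gamma_tst = 0, Gamma_ttt = -18/37


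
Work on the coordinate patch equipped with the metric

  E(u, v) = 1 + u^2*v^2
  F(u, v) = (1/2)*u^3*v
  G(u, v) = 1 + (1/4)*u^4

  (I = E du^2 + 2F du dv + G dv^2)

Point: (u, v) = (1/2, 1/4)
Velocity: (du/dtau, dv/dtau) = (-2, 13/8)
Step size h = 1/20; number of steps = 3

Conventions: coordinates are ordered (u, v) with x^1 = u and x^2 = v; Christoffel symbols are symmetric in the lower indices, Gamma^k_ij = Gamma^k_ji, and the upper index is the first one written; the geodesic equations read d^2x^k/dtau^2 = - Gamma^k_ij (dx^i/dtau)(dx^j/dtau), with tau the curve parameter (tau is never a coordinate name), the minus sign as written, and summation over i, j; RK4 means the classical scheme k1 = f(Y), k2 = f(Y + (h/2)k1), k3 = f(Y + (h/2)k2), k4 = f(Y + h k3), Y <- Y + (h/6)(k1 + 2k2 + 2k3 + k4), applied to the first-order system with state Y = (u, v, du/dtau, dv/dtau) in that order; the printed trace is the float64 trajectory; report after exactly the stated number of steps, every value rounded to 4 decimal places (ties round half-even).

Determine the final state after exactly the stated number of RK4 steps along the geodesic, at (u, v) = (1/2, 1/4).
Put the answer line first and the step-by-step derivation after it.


Answer: u = 0.2018, v = 0.4951, du/dtau = -1.9844, dv/dtau = 1.6364

f(Y) = (du/dtau, dv/dtau, -Gamma^u_ij Y'^i Y'^j, -Gamma^v_ij Y'^i Y'^j) with the Gammas evaluated at the stage position; h = 0.050000; intermediate values shown to 6 dp
step 0: u = 0.5000, v = 0.2500, du/dtau = -2.0000, dv/dtau = 1.6250
step 1:
  k1: at (u, v) = (0.500000, 0.250000), (du/dtau, dv/dtau) = (-2.000000, 1.625000); Gamma_uuu = 0.030303, Gamma_uuv = 0.060606, Gamma_uvv = 0.000000, Gamma_vuu = 0.030303, Gamma_vuv = 0.060606, Gamma_vvv = 0.000000; k1 = (-2.000000, 1.625000, 0.272727, 0.272727)
  k2: at (u, v) = (0.450000, 0.290625), (du/dtau, dv/dtau) = (-1.993182, 1.631818); Gamma_uuu = 0.036996, Gamma_uuv = 0.057285, Gamma_uvv = 0.000000, Gamma_vuu = 0.028642, Gamma_vuv = 0.044349, Gamma_vvv = 0.000000; k2 = (-1.993182, 1.631818, 0.225659, 0.174704)
  k3: at (u, v) = (0.450170, 0.290795), (du/dtau, dv/dtau) = (-1.994359, 1.629368); Gamma_uuu = 0.037052, Gamma_uuv = 0.057359, Gamma_uvv = 0.000000, Gamma_vuu = 0.028679, Gamma_vuv = 0.044398, Gamma_vvv = 0.000000; k3 = (-1.994359, 1.629368, 0.225407, 0.174473)
  k4: at (u, v) = (0.400282, 0.331468), (du/dtau, dv/dtau) = (-1.988730, 1.633724); Gamma_uuu = 0.042948, Gamma_uuv = 0.051864, Gamma_uvv = 0.000000, Gamma_vuu = 0.025932, Gamma_vuv = 0.031315, Gamma_vvv = 0.000000; k4 = (-1.988730, 1.633724, 0.167155, 0.100928)
  Y <- Y + (h/6)(k1 + 2k2 + 2k3 + k4): u = 0.4003, v = 0.3315, du/dtau = -1.9888, dv/dtau = 1.6339
step 2:
  k1: at (u, v) = (0.400302, 0.331509), (du/dtau, dv/dtau) = (-1.988817, 1.633933); Gamma_uuu = 0.042960, Gamma_uuv = 0.051875, Gamma_uvv = 0.000000, Gamma_vuu = 0.025937, Gamma_vuv = 0.031320, Gamma_vvv = 0.000000; k1 = (-1.988817, 1.633933, 0.167221, 0.100961)
  k2: at (u, v) = (0.350581, 0.372357), (du/dtau, dv/dtau) = (-1.984636, 1.636457); Gamma_uuu = 0.047617, Gamma_uuv = 0.044832, Gamma_uvv = 0.000000, Gamma_vuu = 0.022416, Gamma_vuv = 0.021105, Gamma_vvv = 0.000000; k2 = (-1.984636, 1.636457, 0.103657, 0.048797)
  k3: at (u, v) = (0.350686, 0.372421), (du/dtau, dv/dtau) = (-1.986225, 1.635153); Gamma_uuu = 0.047646, Gamma_uuv = 0.044866, Gamma_uvv = 0.000000, Gamma_vuu = 0.022433, Gamma_vuv = 0.021124, Gamma_vvv = 0.000000; k3 = (-1.986225, 1.635153, 0.103458, 0.048710)
  k4: at (u, v) = (0.300990, 0.413267), (du/dtau, dv/dtau) = (-1.983644, 1.636369); Gamma_uuu = 0.050521, Gamma_uuv = 0.036795, Gamma_uvv = 0.000000, Gamma_vuu = 0.018398, Gamma_vuv = 0.013399, Gamma_vvv = 0.000000; k4 = (-1.983644, 1.636369, 0.040082, 0.014596)
  Y <- Y + (h/6)(k1 + 2k2 + 2k3 + k4): u = 0.3010, v = 0.4133, du/dtau = -1.9836, dv/dtau = 1.6365
step 3:
  k1: at (u, v) = (0.301017, 0.413288), (du/dtau, dv/dtau) = (-1.983637, 1.636522); Gamma_uuu = 0.050530, Gamma_uuv = 0.036803, Gamma_uvv = 0.000000, Gamma_vuu = 0.018402, Gamma_vuv = 0.013403, Gamma_vvv = 0.000000; k1 = (-1.983637, 1.636522, 0.040120, 0.014611)
  k2: at (u, v) = (0.251426, 0.454202), (du/dtau, dv/dtau) = (-1.982634, 1.636887); Gamma_uuu = 0.051151, Gamma_uuv = 0.028315, Gamma_uvv = 0.000000, Gamma_vuu = 0.014157, Gamma_vuv = 0.007837, Gamma_vvv = 0.000000; k2 = (-1.982634, 1.636887, -0.017283, -0.004783)
  k3: at (u, v) = (0.251451, 0.454211), (du/dtau, dv/dtau) = (-1.984069, 1.636402); Gamma_uuu = 0.051158, Gamma_uuv = 0.028321, Gamma_uvv = 0.000000, Gamma_vuu = 0.014160, Gamma_vuv = 0.007839, Gamma_vvv = 0.000000; k3 = (-1.984069, 1.636402, -0.017483, -0.004839)
  k4: at (u, v) = (0.201813, 0.495109), (du/dtau, dv/dtau) = (-1.984511, 1.636280); Gamma_uuu = 0.048962, Gamma_uuv = 0.019958, Gamma_uvv = 0.000000, Gamma_vuu = 0.009979, Gamma_vuv = 0.004067, Gamma_vvv = 0.000000; k4 = (-1.984511, 1.636280, -0.063213, -0.012883)
  Y <- Y + (h/6)(k1 + 2k2 + 2k3 + k4): u = 0.2018, v = 0.4951, du/dtau = -1.9844, dv/dtau = 1.6364


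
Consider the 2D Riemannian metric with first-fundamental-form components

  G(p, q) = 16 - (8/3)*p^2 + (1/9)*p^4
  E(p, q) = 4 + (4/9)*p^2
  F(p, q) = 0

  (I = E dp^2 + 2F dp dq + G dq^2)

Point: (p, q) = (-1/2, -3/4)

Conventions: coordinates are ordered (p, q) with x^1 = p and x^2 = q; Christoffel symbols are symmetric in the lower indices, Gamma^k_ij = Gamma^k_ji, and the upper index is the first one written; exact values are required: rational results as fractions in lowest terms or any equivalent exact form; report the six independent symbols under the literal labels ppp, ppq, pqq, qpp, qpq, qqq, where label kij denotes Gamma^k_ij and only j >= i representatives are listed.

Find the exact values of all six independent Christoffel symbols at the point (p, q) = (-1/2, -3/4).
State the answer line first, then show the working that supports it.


Answer: Gamma_ppp = -2/37, Gamma_ppq = 0, Gamma_pqq = -47/148, Gamma_qpp = 0, Gamma_qpq = 4/47, Gamma_qqq = 0

E = 37/9, F = 0, G = 2209/144 at the point
E_p = -4/9, E_q = 0, F_p = 0, F_q = 0, G_p = 47/18, G_q = 0
EG - F^2 = 81733/1296;  g^inv = (1296/81733) * [[2209/144, 0], [0, 37/9]]
first-kind symbols [ij,l] = (1/2)(d_i g_jl + d_j g_il - d_l g_ij): [pp,p] = E_p/2 = -2/9, [pp,q] = F_p - E_q/2 = 0, [pq,p] = E_q/2 = 0, [pq,q] = G_p/2 = 47/36, [qq,p] = F_q - G_p/2 = -47/36, [qq,q] = G_q/2 = 0
Gamma^p_ij = (G*[ij,p] - F*[ij,q])/(EG - F^2), Gamma^q_ij = (E*[ij,q] - F*[ij,p])/(EG - F^2)


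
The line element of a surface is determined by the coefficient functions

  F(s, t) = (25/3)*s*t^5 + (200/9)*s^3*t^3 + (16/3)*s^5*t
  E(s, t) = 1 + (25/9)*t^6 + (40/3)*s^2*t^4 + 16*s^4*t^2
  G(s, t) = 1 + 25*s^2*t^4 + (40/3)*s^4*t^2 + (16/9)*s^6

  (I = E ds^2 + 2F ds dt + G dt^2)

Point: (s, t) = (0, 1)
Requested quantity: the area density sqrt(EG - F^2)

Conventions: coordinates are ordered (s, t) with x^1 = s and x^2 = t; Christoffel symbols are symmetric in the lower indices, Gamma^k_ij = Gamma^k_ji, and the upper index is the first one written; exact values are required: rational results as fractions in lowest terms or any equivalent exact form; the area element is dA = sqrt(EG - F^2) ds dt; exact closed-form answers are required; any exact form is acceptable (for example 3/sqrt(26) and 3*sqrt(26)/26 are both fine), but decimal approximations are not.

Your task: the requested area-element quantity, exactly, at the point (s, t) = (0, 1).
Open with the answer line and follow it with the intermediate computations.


Answer: sqrt(EG - F^2) = sqrt(34)/3

E = 34/9, F = 0, G = 1; EG - F^2 = 34/9


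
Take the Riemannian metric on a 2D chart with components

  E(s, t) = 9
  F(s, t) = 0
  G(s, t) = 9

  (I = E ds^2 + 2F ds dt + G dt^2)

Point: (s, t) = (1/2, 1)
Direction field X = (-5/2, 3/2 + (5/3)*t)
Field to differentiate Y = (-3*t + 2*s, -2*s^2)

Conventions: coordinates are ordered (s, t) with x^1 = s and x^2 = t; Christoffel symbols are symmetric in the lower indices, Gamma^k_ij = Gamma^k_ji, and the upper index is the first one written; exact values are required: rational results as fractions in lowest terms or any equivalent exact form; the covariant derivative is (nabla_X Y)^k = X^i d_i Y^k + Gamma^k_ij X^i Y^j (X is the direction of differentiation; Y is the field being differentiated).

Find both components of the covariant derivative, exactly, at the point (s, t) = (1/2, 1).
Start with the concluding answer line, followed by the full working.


Answer: (nabla_X Y)^s = -29/2, (nabla_X Y)^t = 5

E = 9, F = 0, G = 9 at the point
E_s = 0, E_t = 0, F_s = 0, F_t = 0, G_s = 0, G_t = 0
EG - F^2 = 81;  g^inv = (1/81) * [[9, 0], [0, 9]]
first-kind symbols [ij,l] = (1/2)(d_i g_jl + d_j g_il - d_l g_ij): [ss,s] = E_s/2 = 0, [ss,t] = F_s - E_t/2 = 0, [st,s] = E_t/2 = 0, [st,t] = G_s/2 = 0, [tt,s] = F_t - G_s/2 = 0, [tt,t] = G_t/2 = 0
Gamma^s_ij = (G*[ij,s] - F*[ij,t])/(EG - F^2), Gamma^t_ij = (E*[ij,t] - F*[ij,s])/(EG - F^2)
Gamma_sss = 0, Gamma_sst = 0, Gamma_stt = 0, Gamma_tss = 0, Gamma_tst = 0, Gamma_ttt = 0
X = (-5/2, 19/6), Y = (-2, -1/2) at the point


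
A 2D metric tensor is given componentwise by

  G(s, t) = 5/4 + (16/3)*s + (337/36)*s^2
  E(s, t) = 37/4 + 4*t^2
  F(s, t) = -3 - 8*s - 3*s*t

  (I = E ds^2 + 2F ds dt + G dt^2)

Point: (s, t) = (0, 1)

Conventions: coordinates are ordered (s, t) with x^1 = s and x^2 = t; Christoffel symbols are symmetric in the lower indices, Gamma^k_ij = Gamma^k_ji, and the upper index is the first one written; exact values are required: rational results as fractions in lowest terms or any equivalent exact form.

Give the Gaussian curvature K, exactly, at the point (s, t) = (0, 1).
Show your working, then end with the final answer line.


E = 53/4, F = -3, G = 5/4, EG - F^2 = 121/16 at the point
E_s = 0, E_t = 8, F_s = -11, F_t = 0, G_s = 16/3, G_t = 0
E_tt = 8, F_st = -3, G_ss = 337/18
K follows from Brioschi's formula, (det M1 - det M2)/(EG - F^2)^2.
M1 = [[-E_tt/2 + F_st - G_ss/2, E_s/2, F_s - E_t/2], [F_t - G_s/2, E, F], [G_t/2, F, G]] = [[-589/36, 0, -15], [-8/3, 53/4, -3], [0, -3, 5/4]]; det M1 = -140389/576
M2 = [[0, E_t/2, G_s/2], [E_t/2, E, F], [G_s/2, F, G]] = [[0, 4, 8/3], [4, 53/4, -3], [8/3, -3, 5/4]]; det M2 = -1604/9
det M1 - det M2 = -37733/576; K = -37733/576 / (121/16)^2 = -150932/131769

Answer: K = -150932/131769


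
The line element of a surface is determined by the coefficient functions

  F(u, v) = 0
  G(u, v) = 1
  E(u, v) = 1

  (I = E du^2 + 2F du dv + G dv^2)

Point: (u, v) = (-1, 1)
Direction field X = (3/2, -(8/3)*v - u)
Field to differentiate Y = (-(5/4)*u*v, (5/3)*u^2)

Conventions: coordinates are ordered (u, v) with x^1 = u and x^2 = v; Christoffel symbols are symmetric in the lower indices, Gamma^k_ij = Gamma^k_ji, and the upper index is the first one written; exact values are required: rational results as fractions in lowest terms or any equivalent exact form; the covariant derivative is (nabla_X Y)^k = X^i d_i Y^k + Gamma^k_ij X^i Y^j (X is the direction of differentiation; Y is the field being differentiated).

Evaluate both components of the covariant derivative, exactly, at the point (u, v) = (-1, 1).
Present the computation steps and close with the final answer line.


E = 1, F = 0, G = 1 at the point
E_u = 0, E_v = 0, F_u = 0, F_v = 0, G_u = 0, G_v = 0
EG - F^2 = 1;  g^inv = (1) * [[1, 0], [0, 1]]
first-kind symbols [ij,l] = (1/2)(d_i g_jl + d_j g_il - d_l g_ij): [uu,u] = E_u/2 = 0, [uu,v] = F_u - E_v/2 = 0, [uv,u] = E_v/2 = 0, [uv,v] = G_u/2 = 0, [vv,u] = F_v - G_u/2 = 0, [vv,v] = G_v/2 = 0
Gamma^u_ij = (G*[ij,u] - F*[ij,v])/(EG - F^2), Gamma^v_ij = (E*[ij,v] - F*[ij,u])/(EG - F^2)
Gamma_uuu = 0, Gamma_uuv = 0, Gamma_uvv = 0, Gamma_vuu = 0, Gamma_vuv = 0, Gamma_vvv = 0
X = (3/2, -5/3), Y = (5/4, 5/3) at the point

Answer: (nabla_X Y)^u = -95/24, (nabla_X Y)^v = -5


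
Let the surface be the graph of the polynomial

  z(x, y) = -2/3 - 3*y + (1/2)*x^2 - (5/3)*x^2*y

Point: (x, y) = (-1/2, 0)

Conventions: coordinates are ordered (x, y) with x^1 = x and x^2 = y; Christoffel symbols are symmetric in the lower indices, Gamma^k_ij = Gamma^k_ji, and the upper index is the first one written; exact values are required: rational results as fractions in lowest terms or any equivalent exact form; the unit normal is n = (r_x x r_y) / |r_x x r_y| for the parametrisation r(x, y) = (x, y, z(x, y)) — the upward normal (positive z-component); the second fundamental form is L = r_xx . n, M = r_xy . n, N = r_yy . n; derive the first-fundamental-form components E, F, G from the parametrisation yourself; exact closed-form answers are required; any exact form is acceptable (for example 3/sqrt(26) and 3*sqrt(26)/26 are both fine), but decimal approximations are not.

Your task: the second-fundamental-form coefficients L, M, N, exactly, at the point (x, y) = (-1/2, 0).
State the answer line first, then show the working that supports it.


Answer: L = 12*sqrt(1861)/1861, M = 20*sqrt(1861)/1861, N = 0

z_x = -1/2, z_y = -41/12, z_xx = 1, z_xy = 5/3, z_yy = 0
E = 5/4, F = 41/24, G = 1825/144; answer radicand W^2 = 1861/144
unnormalised second-form numerators: l = 1, m = 5/3, n = 0; L = l/sqrt(1861/144), and similarly M = m/sqrt(W^2), N = n/sqrt(W^2)


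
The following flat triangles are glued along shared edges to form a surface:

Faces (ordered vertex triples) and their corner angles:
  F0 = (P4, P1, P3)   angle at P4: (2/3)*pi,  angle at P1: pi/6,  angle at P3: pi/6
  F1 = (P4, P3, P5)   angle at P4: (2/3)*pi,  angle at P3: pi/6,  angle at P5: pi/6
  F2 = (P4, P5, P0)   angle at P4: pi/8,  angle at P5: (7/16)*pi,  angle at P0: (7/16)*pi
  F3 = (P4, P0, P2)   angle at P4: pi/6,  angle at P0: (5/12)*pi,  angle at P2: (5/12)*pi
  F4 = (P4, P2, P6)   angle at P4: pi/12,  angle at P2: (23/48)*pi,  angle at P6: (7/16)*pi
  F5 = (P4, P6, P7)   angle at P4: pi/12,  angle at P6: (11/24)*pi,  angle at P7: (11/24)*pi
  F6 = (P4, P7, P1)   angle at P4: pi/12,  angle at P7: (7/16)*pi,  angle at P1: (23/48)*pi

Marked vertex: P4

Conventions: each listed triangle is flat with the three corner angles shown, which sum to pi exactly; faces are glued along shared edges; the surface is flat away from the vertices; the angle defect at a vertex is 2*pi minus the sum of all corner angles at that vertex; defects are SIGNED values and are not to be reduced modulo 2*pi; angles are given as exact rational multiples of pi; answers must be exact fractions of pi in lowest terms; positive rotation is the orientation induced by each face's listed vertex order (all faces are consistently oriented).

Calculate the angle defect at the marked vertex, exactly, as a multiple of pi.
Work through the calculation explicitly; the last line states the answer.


Sum of corner angles at P4: (15/8)*pi
defect = 2*pi - (15/8)*pi

Answer: defect(P4) = pi/8


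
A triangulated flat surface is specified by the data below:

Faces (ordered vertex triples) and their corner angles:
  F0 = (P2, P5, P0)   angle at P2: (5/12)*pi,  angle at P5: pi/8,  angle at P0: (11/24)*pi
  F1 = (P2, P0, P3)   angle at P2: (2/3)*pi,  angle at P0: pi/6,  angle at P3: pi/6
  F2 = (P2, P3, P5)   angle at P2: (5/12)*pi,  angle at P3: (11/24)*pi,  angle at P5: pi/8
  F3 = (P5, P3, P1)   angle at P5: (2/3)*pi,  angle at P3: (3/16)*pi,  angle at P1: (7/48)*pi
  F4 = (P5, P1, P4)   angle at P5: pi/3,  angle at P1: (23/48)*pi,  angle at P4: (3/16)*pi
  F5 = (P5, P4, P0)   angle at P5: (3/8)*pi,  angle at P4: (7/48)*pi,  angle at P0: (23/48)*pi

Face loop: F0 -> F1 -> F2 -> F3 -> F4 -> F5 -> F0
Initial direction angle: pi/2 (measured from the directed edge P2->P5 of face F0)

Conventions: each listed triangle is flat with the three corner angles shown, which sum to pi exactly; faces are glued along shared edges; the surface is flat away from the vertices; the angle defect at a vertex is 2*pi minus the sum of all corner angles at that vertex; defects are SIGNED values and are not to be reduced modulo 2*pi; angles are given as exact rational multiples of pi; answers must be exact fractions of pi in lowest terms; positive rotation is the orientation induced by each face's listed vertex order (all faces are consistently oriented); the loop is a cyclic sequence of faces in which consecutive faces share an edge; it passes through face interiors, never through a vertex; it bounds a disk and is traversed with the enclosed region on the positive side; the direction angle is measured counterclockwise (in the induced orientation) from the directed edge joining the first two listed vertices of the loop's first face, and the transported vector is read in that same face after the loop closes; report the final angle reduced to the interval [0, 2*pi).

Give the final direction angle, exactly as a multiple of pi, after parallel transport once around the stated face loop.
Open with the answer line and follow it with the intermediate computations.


Answer: final direction angle = (11/8)*pi

enclosed vertex P2: corner angles sum to (3/2)*pi, defect = 2*pi - (3/2)*pi = pi/2
enclosed vertex P5: corner angles sum to (13/8)*pi, defect = 2*pi - (13/8)*pi = (3/8)*pi
adding the enclosed defects to the starting angle (mod 2*pi, induced orientation) gives the holonomy
final angle = pi/2 + (7/8)*pi = (11/8)*pi (mod 2*pi)
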